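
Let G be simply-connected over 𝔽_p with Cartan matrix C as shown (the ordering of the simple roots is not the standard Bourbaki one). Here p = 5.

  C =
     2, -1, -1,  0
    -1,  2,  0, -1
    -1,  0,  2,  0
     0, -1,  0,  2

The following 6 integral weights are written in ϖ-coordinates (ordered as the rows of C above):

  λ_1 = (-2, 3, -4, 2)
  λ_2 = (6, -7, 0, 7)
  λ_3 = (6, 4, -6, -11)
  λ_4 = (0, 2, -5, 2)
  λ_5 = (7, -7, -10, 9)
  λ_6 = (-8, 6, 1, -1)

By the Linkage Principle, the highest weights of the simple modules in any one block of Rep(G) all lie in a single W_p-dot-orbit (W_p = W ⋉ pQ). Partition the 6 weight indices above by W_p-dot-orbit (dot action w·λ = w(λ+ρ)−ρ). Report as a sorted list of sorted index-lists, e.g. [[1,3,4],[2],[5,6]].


Dynkin diagram of C (from the 6 off-diagonal −1 entries): A_4.

Each λ_j+ρ reduced to Ā_5; 4-tuples below use C's row order:

  λ_1 → (2, 0, 1, 1) · λ_2 → (2, 0, 1, 1) · λ_3 → (0, 2, 3, 0) · λ_4 → (2, 0, 1, 1) · λ_5 → (2, 0, 1, 1) · λ_6 → (0, 2, 3, 0)

Grouping the 6 weights by Ā_5-representative: 2 linkage classes.

[[1, 2, 4, 5], [3, 6]]


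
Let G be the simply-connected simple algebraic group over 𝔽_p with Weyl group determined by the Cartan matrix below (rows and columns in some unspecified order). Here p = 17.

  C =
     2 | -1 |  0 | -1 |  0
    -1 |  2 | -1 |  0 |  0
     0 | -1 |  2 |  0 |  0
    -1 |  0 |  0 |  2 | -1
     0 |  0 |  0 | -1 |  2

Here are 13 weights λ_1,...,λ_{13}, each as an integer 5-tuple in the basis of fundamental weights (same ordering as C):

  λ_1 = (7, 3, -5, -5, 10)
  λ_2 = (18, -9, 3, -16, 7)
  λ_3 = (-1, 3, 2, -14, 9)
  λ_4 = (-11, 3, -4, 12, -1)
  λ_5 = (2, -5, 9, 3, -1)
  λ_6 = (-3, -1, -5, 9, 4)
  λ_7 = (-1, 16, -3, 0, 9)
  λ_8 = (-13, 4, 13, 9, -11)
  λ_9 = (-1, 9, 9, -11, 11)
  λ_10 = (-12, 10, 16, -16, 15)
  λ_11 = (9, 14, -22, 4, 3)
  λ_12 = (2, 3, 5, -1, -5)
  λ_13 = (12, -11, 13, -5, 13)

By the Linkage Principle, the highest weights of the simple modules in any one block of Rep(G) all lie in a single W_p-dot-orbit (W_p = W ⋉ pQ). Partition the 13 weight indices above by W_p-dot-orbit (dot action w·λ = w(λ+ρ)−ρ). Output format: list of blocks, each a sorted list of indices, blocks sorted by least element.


Cartan matrix: type A_5 (|W|=720); un-permuting the 5 rows.

W_17-reps of the 13 weights in Ā_17 (same 5-coord order as C):

  λ_1 → (4, 0, 2, 4, 5) · λ_2 → (4, 0, 2, 4, 5) · λ_3 → (1, 3, 6, 3, 0) · λ_4 → (1, 3, 6, 3, 0) · λ_5 → (1, 3, 6, 3, 0) · λ_6 → (4, 0, 2, 4, 5) · λ_7 → (0, 6, 9, 0, 1) · λ_8 → (7, 0, 5, 3, 0) · λ_9 → (7, 0, 5, 3, 0) · λ_10 → (0, 6, 9, 0, 1) · λ_11 → (4, 0, 2, 4, 5) · λ_12 → (1, 3, 6, 3, 0) · λ_13 → (1, 3, 6, 3, 0)

Grouping the 13 weights by Ā_17-representative: 4 linkage classes.

[[1, 2, 6, 11], [3, 4, 5, 12, 13], [7, 10], [8, 9]]


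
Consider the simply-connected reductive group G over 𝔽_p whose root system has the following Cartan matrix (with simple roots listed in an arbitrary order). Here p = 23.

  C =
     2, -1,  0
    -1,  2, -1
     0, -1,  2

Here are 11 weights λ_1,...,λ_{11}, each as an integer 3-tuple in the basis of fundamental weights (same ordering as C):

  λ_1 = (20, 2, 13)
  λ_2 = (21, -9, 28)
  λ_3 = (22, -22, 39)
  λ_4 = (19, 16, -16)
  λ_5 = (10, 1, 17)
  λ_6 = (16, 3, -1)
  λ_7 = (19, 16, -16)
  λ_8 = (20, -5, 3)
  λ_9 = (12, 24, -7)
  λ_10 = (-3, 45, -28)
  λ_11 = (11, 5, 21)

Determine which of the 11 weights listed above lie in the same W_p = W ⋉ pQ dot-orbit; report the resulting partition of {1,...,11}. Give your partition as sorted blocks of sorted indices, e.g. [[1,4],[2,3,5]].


A_3 Cartan matrix, 3 simple roots permuted; ρ=(1,1,1).

Alcove-folded reps (p=23, 11 weights, presented ϖ-order):

  1: (6, 2, 1);  2: (6, 2, 1);  3: (17, 4, 0);  4: (6, 2, 1);  5: (3, 2, 10);  6: (17, 4, 0);  7: (6, 2, 1);  8: (17, 4, 0);  9: (2, 8, 9);  10: (17, 4, 0);  11: (5, 1, 5)

Linkage partition of the 11 weights (5 classes, p=23):

[[1, 2, 4, 7], [3, 6, 8, 10], [5], [9], [11]]


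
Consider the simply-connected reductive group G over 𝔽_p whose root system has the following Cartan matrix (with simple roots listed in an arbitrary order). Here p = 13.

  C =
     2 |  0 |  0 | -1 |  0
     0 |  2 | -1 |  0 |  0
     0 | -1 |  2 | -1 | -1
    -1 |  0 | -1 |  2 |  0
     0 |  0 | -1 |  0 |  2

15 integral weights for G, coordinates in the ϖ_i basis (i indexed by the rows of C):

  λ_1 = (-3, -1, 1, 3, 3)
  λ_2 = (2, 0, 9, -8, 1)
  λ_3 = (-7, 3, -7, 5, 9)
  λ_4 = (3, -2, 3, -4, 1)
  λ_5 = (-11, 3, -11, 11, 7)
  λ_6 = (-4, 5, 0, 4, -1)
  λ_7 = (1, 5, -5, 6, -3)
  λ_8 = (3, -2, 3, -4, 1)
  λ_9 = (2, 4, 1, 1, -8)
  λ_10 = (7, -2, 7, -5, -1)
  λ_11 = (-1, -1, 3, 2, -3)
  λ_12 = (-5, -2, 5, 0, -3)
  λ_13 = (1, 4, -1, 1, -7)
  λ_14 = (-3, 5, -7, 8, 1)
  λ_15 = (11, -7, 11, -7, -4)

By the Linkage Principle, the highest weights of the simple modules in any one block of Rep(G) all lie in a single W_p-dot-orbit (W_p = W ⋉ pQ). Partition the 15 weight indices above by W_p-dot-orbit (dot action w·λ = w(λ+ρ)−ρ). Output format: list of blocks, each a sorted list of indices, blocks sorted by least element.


C ↔ D_5 under row/col permutation; |W(D_5)| = 1920.

Each λ_j+ρ reduced to Ā_13; 5-tuples below use C's row order:

    1: (2, 0, 2, 1, 4)
    2: (1, 1, 0, 3, 2)
    3: (0, 0, 2, 3, 2)
    4: (1, 1, 0, 3, 2)
    5: (2, 0, 2, 1, 4)
    6: (3, 6, 1, 0, 0)
    7: (2, 0, 2, 1, 4)
    8: (1, 1, 0, 3, 2)
    9: (0, 0, 2, 3, 2)
    10: (2, 1, 1, 2, 0)
    11: (0, 0, 2, 3, 2)
    12: (1, 1, 0, 3, 2)
    13: (2, 1, 1, 2, 0)
    14: (2, 0, 2, 1, 4)
    15: (1, 1, 0, 3, 2)

Linkage partition of the 15 weights (5 classes, p=13):

[[1, 5, 7, 14], [2, 4, 8, 12, 15], [3, 9, 11], [6], [10, 13]]


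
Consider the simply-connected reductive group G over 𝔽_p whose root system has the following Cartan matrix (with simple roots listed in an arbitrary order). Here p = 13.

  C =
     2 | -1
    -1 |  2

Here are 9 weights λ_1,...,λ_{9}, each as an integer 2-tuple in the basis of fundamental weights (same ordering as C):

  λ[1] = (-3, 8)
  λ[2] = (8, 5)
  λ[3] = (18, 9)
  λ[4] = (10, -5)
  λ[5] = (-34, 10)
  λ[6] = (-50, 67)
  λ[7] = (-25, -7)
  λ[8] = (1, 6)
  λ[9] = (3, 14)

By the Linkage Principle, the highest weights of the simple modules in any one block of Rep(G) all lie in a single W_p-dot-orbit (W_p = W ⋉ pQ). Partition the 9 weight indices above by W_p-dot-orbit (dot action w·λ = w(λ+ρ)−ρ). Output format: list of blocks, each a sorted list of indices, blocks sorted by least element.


Root system A_2: the 2×2 matrix C matches after relabeling.

λ_j+ρ reflected into Ā_13 (⟨·,θ^∨⟩≤13); 2-tuples as given:

    1: (2, 7)
    2: (7, 4)
    3: (3, 3)
    4: (7, 4)
    5: (2, 7)
    6: (3, 3)
    7: (7, 4)
    8: (2, 7)
    9: (2, 7)

Partition of {1..9} into 3 W_13-dot-orbits:

[[1, 5, 8, 9], [2, 4, 7], [3, 6]]


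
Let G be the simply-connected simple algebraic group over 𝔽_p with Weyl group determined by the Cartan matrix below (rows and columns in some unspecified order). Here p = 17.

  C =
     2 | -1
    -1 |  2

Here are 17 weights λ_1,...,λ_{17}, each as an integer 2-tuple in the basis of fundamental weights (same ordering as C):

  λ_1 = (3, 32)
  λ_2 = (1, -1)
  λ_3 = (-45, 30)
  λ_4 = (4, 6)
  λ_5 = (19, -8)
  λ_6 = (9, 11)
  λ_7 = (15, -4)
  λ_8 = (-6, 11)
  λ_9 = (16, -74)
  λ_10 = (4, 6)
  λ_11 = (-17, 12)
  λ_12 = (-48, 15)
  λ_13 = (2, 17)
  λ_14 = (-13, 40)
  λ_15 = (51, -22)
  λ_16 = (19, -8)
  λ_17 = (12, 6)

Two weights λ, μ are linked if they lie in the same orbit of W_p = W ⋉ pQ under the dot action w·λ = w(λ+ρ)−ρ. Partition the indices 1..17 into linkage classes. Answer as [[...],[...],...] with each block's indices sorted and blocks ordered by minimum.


Cartan matrix: type A_2 (|W|=6); un-permuting the 2 rows.

W_17-reps of the 17 weights in Ā_17 (same 2-coord order as C):

  [1] (13, 3) · [2] (2, 0) · [3] (10, 4) · [4] (5, 7) · [5] (10, 4) · [6] (5, 7) · [7] (13, 3) · [8] (5, 7) · [9] (0, 12) · [10] (5, 7) · [11] (13, 3) · [12] (1, 13) · [13] (1, 13) · [14] (5, 7) · [15] (13, 3) · [16] (10, 4) · [17] (10, 4)

Partition of {1..17} into 6 W_17-dot-orbits:

[[1, 7, 11, 15], [2], [3, 5, 16, 17], [4, 6, 8, 10, 14], [9], [12, 13]]


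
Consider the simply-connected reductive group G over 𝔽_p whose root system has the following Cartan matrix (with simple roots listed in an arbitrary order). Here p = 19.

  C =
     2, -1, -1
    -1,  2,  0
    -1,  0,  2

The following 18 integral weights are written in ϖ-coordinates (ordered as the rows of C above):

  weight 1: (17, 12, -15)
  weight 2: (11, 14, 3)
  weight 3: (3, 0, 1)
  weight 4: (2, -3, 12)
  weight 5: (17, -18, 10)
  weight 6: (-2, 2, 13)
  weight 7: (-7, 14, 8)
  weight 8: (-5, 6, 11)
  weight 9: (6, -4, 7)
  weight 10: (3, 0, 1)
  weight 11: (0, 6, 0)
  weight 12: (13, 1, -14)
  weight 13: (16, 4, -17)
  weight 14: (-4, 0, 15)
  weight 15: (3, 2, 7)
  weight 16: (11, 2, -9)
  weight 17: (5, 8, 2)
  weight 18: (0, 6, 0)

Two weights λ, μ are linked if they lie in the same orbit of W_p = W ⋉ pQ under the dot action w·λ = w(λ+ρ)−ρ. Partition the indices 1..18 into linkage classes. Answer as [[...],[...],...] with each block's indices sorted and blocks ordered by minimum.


Dynkin diagram of C (from the 4 off-diagonal −1 entries): A_3.

Alcove-folded reps (p=19, 18 weights, presented ϖ-order):

  1: (4, 1, 2);  2: (4, 3, 8);  3: (4, 1, 2);  4: (1, 2, 13);  5: (1, 7, 1);  6: (1, 2, 13);  7: (6, 9, 3);  8: (4, 3, 8);  9: (4, 3, 8);  10: (4, 1, 2);  11: (1, 7, 1);  12: (1, 2, 13);  13: (1, 2, 13);  14: (1, 2, 13);  15: (4, 3, 8);  16: (4, 3, 8);  17: (6, 9, 3);  18: (1, 7, 1)

The 18 indices split into 5 linkage classes (same alcove rep ⇔ same W_19-dot-orbit):

[[1, 3, 10], [2, 8, 9, 15, 16], [4, 6, 12, 13, 14], [5, 11, 18], [7, 17]]


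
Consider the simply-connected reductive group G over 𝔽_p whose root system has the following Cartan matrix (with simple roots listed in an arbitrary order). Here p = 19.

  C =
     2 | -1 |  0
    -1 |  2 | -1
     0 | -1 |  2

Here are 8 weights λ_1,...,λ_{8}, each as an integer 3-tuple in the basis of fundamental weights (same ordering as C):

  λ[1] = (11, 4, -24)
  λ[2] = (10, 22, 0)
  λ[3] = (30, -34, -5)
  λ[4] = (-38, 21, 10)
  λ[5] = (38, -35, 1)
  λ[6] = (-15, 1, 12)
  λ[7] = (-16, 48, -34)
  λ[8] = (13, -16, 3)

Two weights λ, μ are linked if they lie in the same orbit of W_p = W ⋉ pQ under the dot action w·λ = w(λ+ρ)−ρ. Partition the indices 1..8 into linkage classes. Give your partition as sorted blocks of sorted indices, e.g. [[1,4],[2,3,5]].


Type A_3, rank 3, |W|=24; reorder rows/cols to standard.

Alcove-folded reps (p=19, 8 weights, presented ϖ-order):

  λ_1 → (2, 12, 1)
  λ_2 → (1, 3, 11)
  λ_3 → (2, 12, 1)
  λ_4 → (1, 3, 11)
  λ_5 → (2, 12, 1)
  λ_6 → (2, 12, 1)
  λ_7 → (1, 3, 11)
  λ_8 → (1, 3, 11)

The 8 indices split into 2 linkage classes (same alcove rep ⇔ same W_19-dot-orbit):

[[1, 3, 5, 6], [2, 4, 7, 8]]


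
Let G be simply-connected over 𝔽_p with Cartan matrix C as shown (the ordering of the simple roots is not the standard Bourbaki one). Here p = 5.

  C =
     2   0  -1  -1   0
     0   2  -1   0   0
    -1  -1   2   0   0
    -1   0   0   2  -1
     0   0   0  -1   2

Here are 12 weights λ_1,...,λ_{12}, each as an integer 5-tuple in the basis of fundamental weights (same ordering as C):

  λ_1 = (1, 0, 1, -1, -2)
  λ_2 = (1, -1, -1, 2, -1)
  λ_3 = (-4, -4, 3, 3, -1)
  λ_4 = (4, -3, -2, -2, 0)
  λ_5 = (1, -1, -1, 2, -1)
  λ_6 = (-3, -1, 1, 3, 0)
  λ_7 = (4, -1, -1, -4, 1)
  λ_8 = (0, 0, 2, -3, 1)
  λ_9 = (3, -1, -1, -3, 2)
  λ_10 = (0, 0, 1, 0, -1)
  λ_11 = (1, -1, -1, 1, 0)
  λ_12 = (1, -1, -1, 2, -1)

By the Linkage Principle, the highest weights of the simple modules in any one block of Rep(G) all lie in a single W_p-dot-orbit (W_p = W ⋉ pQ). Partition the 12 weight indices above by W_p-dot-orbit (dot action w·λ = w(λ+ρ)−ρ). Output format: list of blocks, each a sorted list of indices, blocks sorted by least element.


Cartan matrix: type A_5 (|W|=720); un-permuting the 5 rows.

Alcove-folded reps (p=5, 12 weights, presented ϖ-order):

  λ_1 → (1, 1, 2, 1, 0);  λ_2 → (2, 0, 0, 3, 0);  λ_3 → (1, 1, 2, 1, 0);  λ_4 → (1, 1, 2, 1, 0);  λ_5 → (2, 0, 0, 3, 0);  λ_6 → (2, 0, 0, 2, 1);  λ_7 → (2, 0, 0, 2, 1);  λ_8 → (1, 1, 2, 1, 0);  λ_9 → (2, 0, 0, 2, 1);  λ_10 → (1, 1, 2, 1, 0);  λ_11 → (2, 0, 0, 2, 1);  λ_12 → (2, 0, 0, 3, 0)

These 12 weights hit 3 W_5-dot-orbits; sizes (5, 3, 4):

[[1, 3, 4, 8, 10], [2, 5, 12], [6, 7, 9, 11]]


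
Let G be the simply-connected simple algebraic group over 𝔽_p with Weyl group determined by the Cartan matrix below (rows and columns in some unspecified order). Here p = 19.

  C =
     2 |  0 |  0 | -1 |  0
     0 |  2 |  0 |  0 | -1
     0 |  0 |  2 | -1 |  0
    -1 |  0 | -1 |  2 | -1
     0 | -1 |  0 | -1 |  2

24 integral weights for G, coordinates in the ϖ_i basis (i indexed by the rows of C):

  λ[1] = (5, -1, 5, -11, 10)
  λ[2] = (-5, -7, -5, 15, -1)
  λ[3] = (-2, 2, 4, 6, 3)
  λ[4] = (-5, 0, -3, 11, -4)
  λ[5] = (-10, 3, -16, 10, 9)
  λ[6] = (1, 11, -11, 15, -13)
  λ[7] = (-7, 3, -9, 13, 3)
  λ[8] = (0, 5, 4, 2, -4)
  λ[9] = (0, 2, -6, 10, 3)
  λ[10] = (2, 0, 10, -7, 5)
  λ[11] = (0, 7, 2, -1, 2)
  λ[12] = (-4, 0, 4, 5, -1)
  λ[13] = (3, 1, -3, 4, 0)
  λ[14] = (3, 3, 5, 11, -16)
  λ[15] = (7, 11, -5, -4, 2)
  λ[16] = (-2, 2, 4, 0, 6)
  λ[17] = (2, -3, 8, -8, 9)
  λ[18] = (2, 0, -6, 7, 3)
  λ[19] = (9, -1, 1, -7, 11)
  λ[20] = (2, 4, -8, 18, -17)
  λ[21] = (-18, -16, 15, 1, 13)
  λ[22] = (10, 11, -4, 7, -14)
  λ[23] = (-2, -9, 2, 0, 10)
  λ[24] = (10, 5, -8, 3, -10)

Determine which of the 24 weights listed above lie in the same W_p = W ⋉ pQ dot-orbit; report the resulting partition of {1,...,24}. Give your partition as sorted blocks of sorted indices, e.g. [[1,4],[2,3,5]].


D_5 Cartan matrix, 5 simple roots permuted; ρ=(1,1,1,1,1).

Folding the 24 weights λ_j+ρ into Ā_19 (reps in the given 5-coord order):

  [1] (4, 0, 4, 2, 1)
  [2] (4, 0, 4, 2, 1)
  [3] (1, 3, 5, 0, 3)
  [4] (4, 2, 2, 3, 1)
  [5] (4, 2, 2, 3, 1)
  [6] (4, 0, 4, 2, 1)
  [7] (3, 1, 5, 3, 0)
  [8] (1, 3, 5, 0, 3)
  [9] (1, 3, 5, 0, 3)
  [10] (3, 1, 5, 3, 0)
  [11] (1, 8, 3, 0, 3)
  [12] (3, 1, 5, 3, 0)
  [13] (4, 2, 2, 3, 1)
  [14] (1, 8, 3, 0, 3)
  [15] (1, 8, 3, 0, 3)
  [16] (1, 3, 5, 0, 3)
  [17] (4, 2, 2, 3, 1)
  [18] (3, 1, 5, 3, 0)
  [19] (4, 0, 4, 2, 1)
  [20] (1, 8, 3, 0, 3)
  [21] (1, 1, 0, 1, 1)
  [22] (3, 1, 5, 3, 0)
  [23] (1, 8, 3, 0, 3)
  [24] (1, 3, 5, 0, 3)

These 24 weights hit 6 W_19-dot-orbits; sizes (4, 5, 4, 5, 5, 1):

[[1, 2, 6, 19], [3, 8, 9, 16, 24], [4, 5, 13, 17], [7, 10, 12, 18, 22], [11, 14, 15, 20, 23], [21]]


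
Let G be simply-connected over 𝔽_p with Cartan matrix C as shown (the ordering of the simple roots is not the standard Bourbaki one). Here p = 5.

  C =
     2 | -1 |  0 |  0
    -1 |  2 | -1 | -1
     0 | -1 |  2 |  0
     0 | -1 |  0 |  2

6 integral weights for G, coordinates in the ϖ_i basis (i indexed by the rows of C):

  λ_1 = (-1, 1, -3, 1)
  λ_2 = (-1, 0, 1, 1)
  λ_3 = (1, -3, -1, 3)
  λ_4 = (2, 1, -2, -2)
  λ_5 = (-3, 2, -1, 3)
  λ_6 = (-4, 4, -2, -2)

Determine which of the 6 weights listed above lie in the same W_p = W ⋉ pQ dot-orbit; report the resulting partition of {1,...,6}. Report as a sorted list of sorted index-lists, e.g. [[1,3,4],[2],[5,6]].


Cartan matrix: type D_4 (|W|=192); un-permuting the 4 rows.

λ_j+ρ reflected into Ā_5 (⟨·,θ^∨⟩≤5); 4-tuples as given:

  λ_1+ρ ↦ (0, 0, 2, 2) · λ_2+ρ ↦ (0, 0, 2, 2) · λ_3+ρ ↦ (0, 0, 2, 2) · λ_4+ρ ↦ (3, 0, 1, 1) · λ_5+ρ ↦ (0, 0, 2, 2) · λ_6+ρ ↦ (3, 0, 1, 1)

These 6 weights hit 2 W_5-dot-orbits; sizes (4, 2):

[[1, 2, 3, 5], [4, 6]]


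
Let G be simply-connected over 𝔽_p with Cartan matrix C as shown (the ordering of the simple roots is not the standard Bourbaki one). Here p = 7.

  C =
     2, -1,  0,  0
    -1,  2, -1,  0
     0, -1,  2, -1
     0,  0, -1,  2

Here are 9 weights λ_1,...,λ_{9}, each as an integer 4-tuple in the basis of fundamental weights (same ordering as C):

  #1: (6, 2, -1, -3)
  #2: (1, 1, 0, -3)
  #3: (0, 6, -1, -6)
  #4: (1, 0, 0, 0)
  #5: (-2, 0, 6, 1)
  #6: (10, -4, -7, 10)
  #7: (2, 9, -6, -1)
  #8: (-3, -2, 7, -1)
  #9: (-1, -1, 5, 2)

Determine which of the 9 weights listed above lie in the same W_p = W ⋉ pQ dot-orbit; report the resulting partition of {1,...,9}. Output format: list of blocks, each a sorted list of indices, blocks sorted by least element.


A_4 Cartan matrix, 4 simple roots permuted; ρ=(1,1,1,1).

Folding the 9 weights λ_j+ρ into Ā_7 (reps in the given 4-coord order):

  [1] (4, 0, 1, 2)
  [2] (2, 1, 1, 1)
  [3] (0, 2, 4, 1)
  [4] (2, 1, 1, 1)
  [5] (0, 2, 4, 1)
  [6] (2, 1, 1, 1)
  [7] (3, 1, 1, 0)
  [8] (0, 2, 4, 1)
  [9] (0, 2, 4, 1)

These 9 weights hit 4 W_7-dot-orbits; sizes (1, 3, 4, 1):

[[1], [2, 4, 6], [3, 5, 8, 9], [7]]


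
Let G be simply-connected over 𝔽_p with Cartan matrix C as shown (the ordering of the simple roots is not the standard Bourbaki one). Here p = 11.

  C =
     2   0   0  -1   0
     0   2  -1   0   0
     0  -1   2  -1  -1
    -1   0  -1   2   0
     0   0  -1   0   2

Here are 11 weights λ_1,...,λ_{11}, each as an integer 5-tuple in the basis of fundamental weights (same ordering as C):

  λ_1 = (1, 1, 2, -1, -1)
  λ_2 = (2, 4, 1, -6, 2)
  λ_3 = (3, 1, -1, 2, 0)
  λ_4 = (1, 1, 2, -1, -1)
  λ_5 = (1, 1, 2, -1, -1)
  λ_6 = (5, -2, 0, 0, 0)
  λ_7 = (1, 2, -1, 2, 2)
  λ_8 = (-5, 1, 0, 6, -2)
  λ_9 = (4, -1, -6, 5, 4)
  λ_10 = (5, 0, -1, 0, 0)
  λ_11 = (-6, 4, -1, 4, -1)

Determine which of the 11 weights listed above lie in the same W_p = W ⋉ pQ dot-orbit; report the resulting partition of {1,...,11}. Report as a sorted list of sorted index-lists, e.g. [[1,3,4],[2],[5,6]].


Root system D_5: the 5×5 matrix C matches after relabeling.

Each λ_j+ρ reduced to Ā_11; 5-tuples below use C's row order:

  [1] (2, 2, 3, 0, 0) · [2] (2, 2, 3, 0, 0) · [3] (4, 2, 0, 1, 1) · [4] (2, 2, 3, 0, 0) · [5] (2, 2, 3, 0, 0) · [6] (6, 1, 0, 1, 1) · [7] (2, 3, 0, 0, 3) · [8] (4, 2, 0, 1, 1) · [9] (5, 5, 0, 0, 0) · [10] (6, 1, 0, 1, 1) · [11] (5, 5, 0, 0, 0)

These 11 weights hit 5 W_11-dot-orbits; sizes (4, 2, 2, 1, 2):

[[1, 2, 4, 5], [3, 8], [6, 10], [7], [9, 11]]


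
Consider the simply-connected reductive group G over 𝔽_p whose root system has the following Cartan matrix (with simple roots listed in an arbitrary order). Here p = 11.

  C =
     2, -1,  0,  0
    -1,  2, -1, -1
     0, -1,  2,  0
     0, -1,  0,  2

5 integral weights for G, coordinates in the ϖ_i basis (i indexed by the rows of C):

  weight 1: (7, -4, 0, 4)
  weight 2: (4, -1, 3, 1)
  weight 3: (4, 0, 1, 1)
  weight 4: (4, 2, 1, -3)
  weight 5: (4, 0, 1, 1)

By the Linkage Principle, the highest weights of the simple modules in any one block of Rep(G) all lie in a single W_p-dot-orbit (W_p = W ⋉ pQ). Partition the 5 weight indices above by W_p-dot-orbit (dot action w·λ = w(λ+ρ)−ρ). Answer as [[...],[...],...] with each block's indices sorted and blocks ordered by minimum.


Cartan matrix: type D_4 (|W|=192); un-permuting the 4 rows.

Folding the 5 weights λ_j+ρ into Ā_11 (reps in the given 4-coord order):

  λ_1 → (5, 1, 2, 2) · λ_2 → (5, 0, 4, 2) · λ_3 → (5, 1, 2, 2) · λ_4 → (5, 1, 2, 2) · λ_5 → (5, 1, 2, 2)

2 distinct reps among the 5 weights ⇒ 2 W_11-linkage classes:

[[1, 3, 4, 5], [2]]


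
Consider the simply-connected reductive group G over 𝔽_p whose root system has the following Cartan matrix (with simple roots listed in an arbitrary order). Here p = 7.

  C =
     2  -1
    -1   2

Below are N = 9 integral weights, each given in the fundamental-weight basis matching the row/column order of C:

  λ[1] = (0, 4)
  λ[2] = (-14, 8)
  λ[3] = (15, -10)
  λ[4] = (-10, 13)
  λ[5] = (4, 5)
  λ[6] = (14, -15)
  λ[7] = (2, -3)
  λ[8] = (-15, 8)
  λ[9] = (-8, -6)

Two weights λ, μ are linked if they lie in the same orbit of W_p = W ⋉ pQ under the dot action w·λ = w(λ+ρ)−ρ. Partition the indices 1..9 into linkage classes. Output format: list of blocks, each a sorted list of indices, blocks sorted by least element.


A_2 Cartan matrix, 2 simple roots permuted; ρ=(1,1).

Alcove-folded reps (p=7, 9 weights, presented ϖ-order):

  1: (1, 5)
  2: (1, 2)
  3: (0, 2)
  4: (0, 2)
  5: (1, 2)
  6: (6, 1)
  7: (1, 2)
  8: (0, 2)
  9: (0, 2)

Partition of {1..9} into 4 W_7-dot-orbits:

[[1], [2, 5, 7], [3, 4, 8, 9], [6]]


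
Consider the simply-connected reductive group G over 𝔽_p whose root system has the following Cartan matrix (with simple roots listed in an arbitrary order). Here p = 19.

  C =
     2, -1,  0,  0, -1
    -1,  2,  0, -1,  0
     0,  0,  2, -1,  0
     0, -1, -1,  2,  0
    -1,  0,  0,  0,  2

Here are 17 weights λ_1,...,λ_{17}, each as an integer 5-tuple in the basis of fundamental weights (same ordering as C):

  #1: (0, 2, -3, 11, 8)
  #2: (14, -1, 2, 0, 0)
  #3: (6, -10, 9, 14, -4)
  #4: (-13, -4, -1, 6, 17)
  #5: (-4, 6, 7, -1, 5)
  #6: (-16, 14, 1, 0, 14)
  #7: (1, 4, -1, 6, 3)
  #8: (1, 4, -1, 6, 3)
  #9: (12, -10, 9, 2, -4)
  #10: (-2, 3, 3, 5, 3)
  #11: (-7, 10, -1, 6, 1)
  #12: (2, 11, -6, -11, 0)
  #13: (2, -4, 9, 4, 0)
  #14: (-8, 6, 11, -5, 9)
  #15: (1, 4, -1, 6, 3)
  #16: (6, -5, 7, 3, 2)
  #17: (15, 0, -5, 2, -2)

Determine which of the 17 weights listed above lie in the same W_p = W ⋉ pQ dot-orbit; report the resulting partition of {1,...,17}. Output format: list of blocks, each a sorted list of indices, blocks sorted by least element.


Cartan matrix: type A_5 (|W|=720); un-permuting the 5 rows.

Folding the 17 weights λ_j+ρ into Ā_19 (reps in the given 5-coord order):

    [1] (1, 3, 4, 6, 3)
    [2] (15, 0, 2, 1, 0)
    [3] (1, 3, 4, 6, 3)
    [4] (3, 4, 8, 0, 3)
    [5] (3, 4, 8, 0, 3)
    [6] (15, 0, 2, 1, 0)
    [7] (2, 5, 0, 7, 4)
    [8] (2, 5, 0, 7, 4)
    [9] (1, 3, 4, 6, 3)
    [10] (1, 3, 4, 6, 3)
    [11] (2, 5, 0, 7, 4)
    [12] (0, 3, 10, 2, 1)
    [13] (0, 3, 10, 2, 1)
    [14] (3, 4, 8, 0, 3)
    [15] (2, 5, 0, 7, 4)
    [16] (3, 4, 8, 0, 3)
    [17] (15, 0, 2, 1, 0)

Linkage partition of the 17 weights (5 classes, p=19):

[[1, 3, 9, 10], [2, 6, 17], [4, 5, 14, 16], [7, 8, 11, 15], [12, 13]]


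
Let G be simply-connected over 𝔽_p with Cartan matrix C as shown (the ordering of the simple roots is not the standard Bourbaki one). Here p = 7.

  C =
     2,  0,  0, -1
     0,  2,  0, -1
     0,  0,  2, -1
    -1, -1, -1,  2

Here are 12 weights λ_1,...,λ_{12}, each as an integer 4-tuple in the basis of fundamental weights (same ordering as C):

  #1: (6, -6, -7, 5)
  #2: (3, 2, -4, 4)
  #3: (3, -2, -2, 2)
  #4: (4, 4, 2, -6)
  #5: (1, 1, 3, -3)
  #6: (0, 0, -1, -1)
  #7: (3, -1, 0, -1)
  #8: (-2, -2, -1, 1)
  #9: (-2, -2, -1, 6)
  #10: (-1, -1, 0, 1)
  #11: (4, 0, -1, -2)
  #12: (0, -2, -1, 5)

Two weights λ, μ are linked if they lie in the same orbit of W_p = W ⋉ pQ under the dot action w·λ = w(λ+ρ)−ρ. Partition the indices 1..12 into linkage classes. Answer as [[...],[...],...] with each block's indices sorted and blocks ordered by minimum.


D_4 Cartan matrix, 4 simple roots permuted; ρ=(1,1,1,1).

λ_j+ρ reflected into Ā_7 (⟨·,θ^∨⟩≤7); 4-tuples as given:

  [1] (1, 1, 0, 0)
  [2] (1, 2, 2, 0)
  [3] (4, 1, 1, 0)
  [4] (0, 0, 2, 2)
  [5] (0, 0, 2, 2)
  [6] (1, 1, 0, 0)
  [7] (4, 0, 1, 0)
  [8] (1, 1, 0, 0)
  [9] (1, 1, 0, 0)
  [10] (0, 0, 1, 2)
  [11] (4, 0, 1, 0)
  [12] (1, 1, 0, 0)

The 12 indices split into 6 linkage classes (same alcove rep ⇔ same W_7-dot-orbit):

[[1, 6, 8, 9, 12], [2], [3], [4, 5], [7, 11], [10]]


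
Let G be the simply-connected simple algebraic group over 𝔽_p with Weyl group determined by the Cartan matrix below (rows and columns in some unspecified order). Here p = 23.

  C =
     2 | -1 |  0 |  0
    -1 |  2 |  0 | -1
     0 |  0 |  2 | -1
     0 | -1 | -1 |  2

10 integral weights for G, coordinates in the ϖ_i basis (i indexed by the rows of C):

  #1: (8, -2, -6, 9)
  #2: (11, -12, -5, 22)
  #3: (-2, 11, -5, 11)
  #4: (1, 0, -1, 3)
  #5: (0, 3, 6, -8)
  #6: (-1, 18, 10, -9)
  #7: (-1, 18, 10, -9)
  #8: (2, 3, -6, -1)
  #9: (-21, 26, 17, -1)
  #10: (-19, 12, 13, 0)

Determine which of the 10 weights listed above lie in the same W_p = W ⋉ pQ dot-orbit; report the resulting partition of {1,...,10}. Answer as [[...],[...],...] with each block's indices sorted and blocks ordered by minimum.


C ↔ A_4 under row/col permutation; |W(A_4)| = 120.

Each λ_j+ρ reduced to Ā_23; 4-tuples below use C's row order:

  1: (8, 1, 5, 4)
  2: (0, 11, 3, 8)
  3: (0, 11, 3, 8)
  4: (2, 1, 0, 4)
  5: (2, 1, 0, 4)
  6: (0, 11, 3, 8)
  7: (0, 11, 3, 8)
  8: (2, 1, 0, 4)
  9: (2, 1, 0, 4)
  10: (8, 1, 5, 4)

3 distinct reps among the 10 weights ⇒ 3 W_23-linkage classes:

[[1, 10], [2, 3, 6, 7], [4, 5, 8, 9]]


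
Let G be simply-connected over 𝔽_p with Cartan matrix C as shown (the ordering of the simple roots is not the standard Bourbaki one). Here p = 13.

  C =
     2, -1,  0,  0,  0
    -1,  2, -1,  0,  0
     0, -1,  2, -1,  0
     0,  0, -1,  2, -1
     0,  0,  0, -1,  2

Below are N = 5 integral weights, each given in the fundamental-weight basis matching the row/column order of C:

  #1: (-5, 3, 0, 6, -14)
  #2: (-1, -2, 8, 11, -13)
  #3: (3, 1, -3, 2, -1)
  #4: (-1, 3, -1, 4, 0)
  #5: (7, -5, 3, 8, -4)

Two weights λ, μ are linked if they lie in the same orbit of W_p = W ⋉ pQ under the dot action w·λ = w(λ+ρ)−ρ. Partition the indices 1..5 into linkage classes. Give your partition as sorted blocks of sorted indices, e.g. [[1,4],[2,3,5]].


Cartan matrix: type A_5 (|W|=720); un-permuting the 5 rows.

Ā_13 reps of the 5 weights (A_5, coords as presented):

  λ_1 → (1, 4, 0, 1, 7)
  λ_2 → (0, 7, 1, 0, 4)
  λ_3 → (4, 0, 2, 1, 0)
  λ_4 → (0, 4, 0, 5, 1)
  λ_5 → (0, 4, 0, 5, 1)

These 5 weights hit 4 W_13-dot-orbits; sizes (1, 1, 1, 2):

[[1], [2], [3], [4, 5]]


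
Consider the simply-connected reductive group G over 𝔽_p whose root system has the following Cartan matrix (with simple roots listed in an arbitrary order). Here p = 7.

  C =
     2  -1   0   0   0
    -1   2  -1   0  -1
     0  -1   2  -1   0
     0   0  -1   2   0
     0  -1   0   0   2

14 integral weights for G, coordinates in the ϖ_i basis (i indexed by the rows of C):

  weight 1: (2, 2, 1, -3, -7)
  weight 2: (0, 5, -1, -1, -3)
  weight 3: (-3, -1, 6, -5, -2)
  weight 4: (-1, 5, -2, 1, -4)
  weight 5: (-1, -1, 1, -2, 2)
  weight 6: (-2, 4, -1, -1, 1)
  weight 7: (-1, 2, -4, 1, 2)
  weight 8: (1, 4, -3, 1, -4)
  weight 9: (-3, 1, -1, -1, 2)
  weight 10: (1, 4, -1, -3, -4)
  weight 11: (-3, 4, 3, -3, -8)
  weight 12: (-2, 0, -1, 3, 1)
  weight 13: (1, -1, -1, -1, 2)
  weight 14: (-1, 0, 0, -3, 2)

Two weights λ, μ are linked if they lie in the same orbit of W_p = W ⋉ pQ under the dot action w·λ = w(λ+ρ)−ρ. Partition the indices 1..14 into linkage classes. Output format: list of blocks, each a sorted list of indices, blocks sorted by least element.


Cartan matrix: type D_5 (|W|=1920); un-permuting the 5 rows.

Alcove-folded reps (p=7, 14 weights, presented ϖ-order):

  1: (0, 0, 1, 1, 3) · 2: (1, 0, 0, 4, 2) · 3: (1, 0, 0, 4, 2) · 4: (0, 0, 1, 1, 3) · 5: (0, 0, 1, 1, 3) · 6: (1, 0, 0, 4, 2) · 7: (0, 0, 1, 1, 3) · 8: (2, 0, 0, 0, 3) · 9: (2, 0, 0, 0, 3) · 10: (2, 0, 0, 0, 3) · 11: (2, 0, 0, 0, 3) · 12: (1, 0, 0, 4, 2) · 13: (2, 0, 0, 0, 3) · 14: (0, 0, 1, 1, 3)

Linkage partition of the 14 weights (3 classes, p=7):

[[1, 4, 5, 7, 14], [2, 3, 6, 12], [8, 9, 10, 11, 13]]


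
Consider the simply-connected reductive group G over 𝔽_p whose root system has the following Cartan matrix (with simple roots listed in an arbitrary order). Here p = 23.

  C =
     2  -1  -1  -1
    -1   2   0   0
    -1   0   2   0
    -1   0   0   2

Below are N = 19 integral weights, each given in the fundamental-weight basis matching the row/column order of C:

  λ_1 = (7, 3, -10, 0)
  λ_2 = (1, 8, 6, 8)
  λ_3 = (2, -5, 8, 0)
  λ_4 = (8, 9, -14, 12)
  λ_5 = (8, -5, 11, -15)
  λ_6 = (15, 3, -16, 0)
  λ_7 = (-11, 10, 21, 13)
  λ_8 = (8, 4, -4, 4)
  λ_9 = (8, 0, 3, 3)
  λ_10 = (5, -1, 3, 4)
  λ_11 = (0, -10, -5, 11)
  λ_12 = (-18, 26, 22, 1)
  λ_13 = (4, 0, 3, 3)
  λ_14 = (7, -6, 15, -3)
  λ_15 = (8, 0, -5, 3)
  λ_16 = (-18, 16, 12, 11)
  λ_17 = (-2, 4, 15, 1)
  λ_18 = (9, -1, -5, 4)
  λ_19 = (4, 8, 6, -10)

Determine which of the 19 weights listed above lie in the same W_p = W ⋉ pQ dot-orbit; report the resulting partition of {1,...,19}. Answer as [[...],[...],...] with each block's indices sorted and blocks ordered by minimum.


Type D_4, rank 4, |W|=192; reorder rows/cols to standard.

Folding the 19 weights λ_j+ρ into Ā_23 (reps in the given 4-coord order):

  1: (1, 3, 8, 0)
  2: (4, 5, 3, 5)
  3: (1, 3, 8, 0)
  4: (5, 1, 4, 4)
  5: (4, 5, 3, 5)
  6: (1, 4, 15, 1)
  7: (1, 3, 8, 0)
  8: (4, 5, 3, 5)
  9: (5, 1, 4, 4)
  10: (6, 0, 4, 5)
  11: (1, 3, 8, 0)
  12: (6, 0, 4, 5)
  13: (5, 1, 4, 4)
  14: (1, 4, 15, 1)
  15: (5, 1, 4, 4)
  16: (6, 0, 4, 5)
  17: (1, 4, 15, 1)
  18: (6, 0, 4, 5)
  19: (4, 5, 3, 5)

Partition of {1..19} into 5 W_23-dot-orbits:

[[1, 3, 7, 11], [2, 5, 8, 19], [4, 9, 13, 15], [6, 14, 17], [10, 12, 16, 18]]


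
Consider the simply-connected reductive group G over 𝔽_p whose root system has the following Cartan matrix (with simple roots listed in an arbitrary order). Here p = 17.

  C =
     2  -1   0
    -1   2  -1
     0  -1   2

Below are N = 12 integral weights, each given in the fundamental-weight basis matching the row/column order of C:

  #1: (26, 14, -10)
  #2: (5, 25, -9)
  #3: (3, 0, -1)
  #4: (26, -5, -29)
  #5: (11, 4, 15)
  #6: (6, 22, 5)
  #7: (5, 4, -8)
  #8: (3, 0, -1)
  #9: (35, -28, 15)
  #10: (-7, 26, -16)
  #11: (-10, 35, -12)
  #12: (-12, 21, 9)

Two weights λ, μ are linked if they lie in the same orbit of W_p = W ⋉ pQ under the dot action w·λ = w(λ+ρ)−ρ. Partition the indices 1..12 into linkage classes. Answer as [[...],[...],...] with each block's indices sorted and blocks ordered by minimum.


C ↔ A_3 under row/col permutation; |W(A_3)| = 24.

λ_j+ρ reflected into Ā_17 (⟨·,θ^∨⟩≤17); 3-tuples as given:

  [1] (8, 2, 6)
  [2] (8, 2, 6)
  [3] (4, 1, 0)
  [4] (4, 2, 5)
  [5] (4, 1, 0)
  [6] (4, 2, 5)
  [7] (4, 2, 5)
  [8] (4, 1, 0)
  [9] (8, 2, 6)
  [10] (4, 2, 5)
  [11] (8, 2, 6)
  [12] (4, 2, 5)

3 distinct reps among the 12 weights ⇒ 3 W_17-linkage classes:

[[1, 2, 9, 11], [3, 5, 8], [4, 6, 7, 10, 12]]


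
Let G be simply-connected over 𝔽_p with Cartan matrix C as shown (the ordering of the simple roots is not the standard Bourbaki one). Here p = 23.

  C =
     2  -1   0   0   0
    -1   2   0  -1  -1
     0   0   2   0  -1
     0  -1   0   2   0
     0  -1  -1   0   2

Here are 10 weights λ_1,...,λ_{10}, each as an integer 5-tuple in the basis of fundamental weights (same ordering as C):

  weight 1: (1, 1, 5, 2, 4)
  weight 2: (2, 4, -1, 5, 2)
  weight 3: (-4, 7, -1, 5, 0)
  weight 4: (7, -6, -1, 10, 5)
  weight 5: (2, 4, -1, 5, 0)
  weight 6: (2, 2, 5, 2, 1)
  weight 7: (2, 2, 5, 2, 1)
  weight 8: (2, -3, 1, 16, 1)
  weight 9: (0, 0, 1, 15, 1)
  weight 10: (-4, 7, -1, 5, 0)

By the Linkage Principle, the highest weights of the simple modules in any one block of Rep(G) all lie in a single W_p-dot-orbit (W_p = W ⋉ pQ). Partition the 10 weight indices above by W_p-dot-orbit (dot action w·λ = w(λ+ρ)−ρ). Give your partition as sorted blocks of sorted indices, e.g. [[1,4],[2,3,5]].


Cartan matrix: type D_5 (|W|=1920); un-permuting the 5 rows.

Each λ_j+ρ reduced to Ā_23; 5-tuples below use C's row order:

  λ_1 → (2, 2, 6, 3, 3)
  λ_2 → (3, 5, 0, 6, 1)
  λ_3 → (3, 5, 0, 6, 1)
  λ_4 → (3, 5, 0, 6, 1)
  λ_5 → (3, 5, 0, 6, 1)
  λ_6 → (3, 3, 6, 3, 2)
  λ_7 → (3, 3, 6, 3, 2)
  λ_8 → (1, 2, 2, 15, 0)
  λ_9 → (1, 1, 2, 16, 0)
  λ_10 → (3, 5, 0, 6, 1)

5 distinct reps among the 10 weights ⇒ 5 W_23-linkage classes:

[[1], [2, 3, 4, 5, 10], [6, 7], [8], [9]]


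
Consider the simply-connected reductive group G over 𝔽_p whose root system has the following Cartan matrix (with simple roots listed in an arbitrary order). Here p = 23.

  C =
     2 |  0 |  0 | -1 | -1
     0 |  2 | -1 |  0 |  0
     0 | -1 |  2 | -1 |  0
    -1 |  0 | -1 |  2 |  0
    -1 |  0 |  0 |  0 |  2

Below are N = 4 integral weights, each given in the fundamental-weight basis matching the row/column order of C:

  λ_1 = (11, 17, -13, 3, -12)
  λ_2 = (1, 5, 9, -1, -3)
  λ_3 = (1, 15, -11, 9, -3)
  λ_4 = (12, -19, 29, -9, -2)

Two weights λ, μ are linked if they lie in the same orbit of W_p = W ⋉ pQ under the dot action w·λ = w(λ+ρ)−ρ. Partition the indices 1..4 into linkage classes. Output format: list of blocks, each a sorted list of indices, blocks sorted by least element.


C ↔ A_5 under row/col permutation; |W(A_5)| = 720.

λ_j+ρ reflected into Ā_23 (⟨·,θ^∨⟩≤23); 5-tuples as given:

    1: (7, 6, 4, 1, 4)
    2: (0, 6, 10, 0, 2)
    3: (0, 6, 10, 0, 2)
    4: (7, 6, 4, 1, 4)

These 4 weights hit 2 W_23-dot-orbits; sizes (2, 2):

[[1, 4], [2, 3]]


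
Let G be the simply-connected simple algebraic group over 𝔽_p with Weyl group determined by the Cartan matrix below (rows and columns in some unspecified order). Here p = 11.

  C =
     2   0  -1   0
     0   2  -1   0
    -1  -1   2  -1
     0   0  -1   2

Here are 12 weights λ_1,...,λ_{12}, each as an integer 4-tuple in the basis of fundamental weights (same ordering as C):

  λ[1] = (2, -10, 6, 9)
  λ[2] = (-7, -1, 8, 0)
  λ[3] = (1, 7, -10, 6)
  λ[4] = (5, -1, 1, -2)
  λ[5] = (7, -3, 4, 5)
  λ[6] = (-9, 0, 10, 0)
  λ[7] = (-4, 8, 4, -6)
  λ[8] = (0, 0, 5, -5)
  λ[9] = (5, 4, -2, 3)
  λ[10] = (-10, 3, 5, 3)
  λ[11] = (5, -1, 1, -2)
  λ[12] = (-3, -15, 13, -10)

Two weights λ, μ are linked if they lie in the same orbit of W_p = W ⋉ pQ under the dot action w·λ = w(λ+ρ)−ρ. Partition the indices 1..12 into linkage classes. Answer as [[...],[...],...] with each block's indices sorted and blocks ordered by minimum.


Cartan matrix: type D_4 (|W|=192); un-permuting the 4 rows.

Each λ_j+ρ reduced to Ā_11; 4-tuples below use C's row order:

  [1] (6, 0, 1, 1)
  [2] (6, 0, 1, 1)
  [3] (6, 0, 1, 1)
  [4] (6, 0, 1, 1)
  [5] (0, 6, 0, 2)
  [6] (6, 1, 0, 1)
  [7] (0, 6, 0, 2)
  [8] (1, 1, 2, 4)
  [9] (3, 2, 2, 1)
  [10] (6, 1, 0, 1)
  [11] (6, 0, 1, 1)
  [12] (6, 0, 2, 1)

Partition of {1..12} into 6 W_11-dot-orbits:

[[1, 2, 3, 4, 11], [5, 7], [6, 10], [8], [9], [12]]


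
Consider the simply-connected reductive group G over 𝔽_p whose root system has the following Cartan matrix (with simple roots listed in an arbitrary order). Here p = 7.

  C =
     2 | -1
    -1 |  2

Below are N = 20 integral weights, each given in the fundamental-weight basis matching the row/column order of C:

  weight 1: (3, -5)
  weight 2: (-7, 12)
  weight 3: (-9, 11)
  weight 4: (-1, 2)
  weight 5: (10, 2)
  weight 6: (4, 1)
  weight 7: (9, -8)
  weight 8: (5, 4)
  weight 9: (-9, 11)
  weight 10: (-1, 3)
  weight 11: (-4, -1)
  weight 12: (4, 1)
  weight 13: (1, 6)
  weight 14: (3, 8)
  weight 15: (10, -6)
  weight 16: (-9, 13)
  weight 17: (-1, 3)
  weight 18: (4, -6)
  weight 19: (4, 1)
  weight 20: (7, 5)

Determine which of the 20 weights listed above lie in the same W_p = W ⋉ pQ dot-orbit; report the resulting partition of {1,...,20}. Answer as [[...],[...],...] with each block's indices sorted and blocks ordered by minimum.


Cartan matrix: type A_2 (|W|=6); un-permuting the 2 rows.

λ_j+ρ reflected into Ā_7 (⟨·,θ^∨⟩≤7); 2-tuples as given:

    1: (0, 4)
    2: (0, 1)
    3: (2, 1)
    4: (0, 3)
    5: (0, 4)
    6: (5, 2)
    7: (0, 4)
    8: (2, 1)
    9: (2, 1)
    10: (0, 4)
    11: (0, 3)
    12: (5, 2)
    13: (0, 5)
    14: (2, 1)
    15: (2, 1)
    16: (0, 1)
    17: (0, 4)
    18: (0, 5)
    19: (5, 2)
    20: (0, 1)

6 distinct reps among the 20 weights ⇒ 6 W_7-linkage classes:

[[1, 5, 7, 10, 17], [2, 16, 20], [3, 8, 9, 14, 15], [4, 11], [6, 12, 19], [13, 18]]


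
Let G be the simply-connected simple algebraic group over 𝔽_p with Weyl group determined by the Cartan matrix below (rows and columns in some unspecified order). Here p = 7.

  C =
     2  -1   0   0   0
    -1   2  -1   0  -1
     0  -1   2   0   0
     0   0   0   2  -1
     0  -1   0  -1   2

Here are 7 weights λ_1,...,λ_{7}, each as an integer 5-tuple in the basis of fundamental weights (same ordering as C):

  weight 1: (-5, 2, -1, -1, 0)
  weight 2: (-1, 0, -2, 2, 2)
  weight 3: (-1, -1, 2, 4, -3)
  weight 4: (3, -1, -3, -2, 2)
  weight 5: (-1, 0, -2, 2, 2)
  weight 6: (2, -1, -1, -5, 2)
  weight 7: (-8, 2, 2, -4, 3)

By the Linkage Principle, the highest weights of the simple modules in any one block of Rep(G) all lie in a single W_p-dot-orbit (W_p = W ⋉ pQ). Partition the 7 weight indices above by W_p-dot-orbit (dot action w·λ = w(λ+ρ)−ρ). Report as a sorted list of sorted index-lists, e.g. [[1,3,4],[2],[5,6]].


C ↔ D_5 under row/col permutation; |W(D_5)| = 1920.

W_7-reps of the 7 weights in Ā_7 (same 5-coord order as C):

  1: (3, 0, 1, 0, 0) · 2: (0, 0, 1, 3, 0) · 3: (2, 0, 1, 3, 0) · 4: (2, 2, 0, 1, 0) · 5: (0, 0, 1, 3, 0) · 6: (2, 0, 1, 3, 0) · 7: (3, 0, 1, 0, 0)

Grouping the 7 weights by Ā_7-representative: 4 linkage classes.

[[1, 7], [2, 5], [3, 6], [4]]


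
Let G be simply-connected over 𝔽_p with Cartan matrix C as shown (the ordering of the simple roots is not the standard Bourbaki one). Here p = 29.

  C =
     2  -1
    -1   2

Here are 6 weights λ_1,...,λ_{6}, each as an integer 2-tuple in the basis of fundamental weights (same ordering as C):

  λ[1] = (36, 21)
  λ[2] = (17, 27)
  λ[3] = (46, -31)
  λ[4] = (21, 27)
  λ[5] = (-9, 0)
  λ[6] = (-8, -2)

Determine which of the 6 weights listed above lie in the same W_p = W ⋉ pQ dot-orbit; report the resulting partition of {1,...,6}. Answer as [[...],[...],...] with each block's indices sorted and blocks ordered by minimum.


Type A_2, rank 2, |W|=6; reorder rows/cols to standard.

Ā_29 reps of the 6 weights (A_2, coords as presented):

  [1] (1, 7) · [2] (1, 11) · [3] (1, 11) · [4] (1, 7) · [5] (1, 7) · [6] (1, 7)

The 6 indices split into 2 linkage classes (same alcove rep ⇔ same W_29-dot-orbit):

[[1, 4, 5, 6], [2, 3]]


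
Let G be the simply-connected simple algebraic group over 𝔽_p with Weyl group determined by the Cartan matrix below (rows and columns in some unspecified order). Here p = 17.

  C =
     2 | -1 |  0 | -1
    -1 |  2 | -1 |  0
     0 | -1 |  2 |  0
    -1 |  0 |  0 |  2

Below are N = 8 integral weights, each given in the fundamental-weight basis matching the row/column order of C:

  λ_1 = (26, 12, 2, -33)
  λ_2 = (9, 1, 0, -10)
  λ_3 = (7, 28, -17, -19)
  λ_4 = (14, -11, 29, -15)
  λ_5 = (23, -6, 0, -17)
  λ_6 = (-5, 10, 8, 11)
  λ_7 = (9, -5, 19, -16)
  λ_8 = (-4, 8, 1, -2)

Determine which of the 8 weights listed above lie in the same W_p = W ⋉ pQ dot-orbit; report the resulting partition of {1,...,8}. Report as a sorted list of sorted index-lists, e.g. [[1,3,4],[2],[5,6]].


Cartan matrix: type A_4 (|W|=120); un-permuting the 4 rows.

λ_j+ρ reflected into Ā_17 (⟨·,θ^∨⟩≤17); 4-tuples as given:

  [1] (1, 5, 2, 3);  [2] (1, 2, 1, 9);  [3] (1, 2, 1, 9);  [4] (1, 2, 1, 9);  [5] (1, 2, 1, 9);  [6] (1, 5, 2, 3);  [7] (1, 5, 2, 3);  [8] (1, 5, 2, 3)

The 8 indices split into 2 linkage classes (same alcove rep ⇔ same W_17-dot-orbit):

[[1, 6, 7, 8], [2, 3, 4, 5]]


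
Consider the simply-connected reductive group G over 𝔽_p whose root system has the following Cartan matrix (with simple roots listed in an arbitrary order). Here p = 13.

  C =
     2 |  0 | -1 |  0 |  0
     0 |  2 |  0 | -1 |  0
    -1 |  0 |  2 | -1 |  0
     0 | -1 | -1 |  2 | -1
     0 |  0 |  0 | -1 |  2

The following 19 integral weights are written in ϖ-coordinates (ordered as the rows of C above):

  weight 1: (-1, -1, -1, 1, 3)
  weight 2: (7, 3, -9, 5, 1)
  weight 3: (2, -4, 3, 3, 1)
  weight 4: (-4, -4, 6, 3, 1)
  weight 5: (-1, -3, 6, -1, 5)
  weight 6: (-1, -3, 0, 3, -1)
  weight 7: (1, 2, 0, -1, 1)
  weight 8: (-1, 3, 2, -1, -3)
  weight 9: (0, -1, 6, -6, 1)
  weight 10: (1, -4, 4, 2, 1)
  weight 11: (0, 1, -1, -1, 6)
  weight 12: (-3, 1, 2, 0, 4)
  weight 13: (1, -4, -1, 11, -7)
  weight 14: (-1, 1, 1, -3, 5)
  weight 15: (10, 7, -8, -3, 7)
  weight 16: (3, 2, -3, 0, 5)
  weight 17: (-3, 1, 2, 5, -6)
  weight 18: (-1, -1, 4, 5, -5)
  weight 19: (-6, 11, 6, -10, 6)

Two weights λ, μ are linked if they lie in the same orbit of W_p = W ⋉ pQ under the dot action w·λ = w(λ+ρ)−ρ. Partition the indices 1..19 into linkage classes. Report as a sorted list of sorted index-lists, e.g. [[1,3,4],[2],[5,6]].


Dynkin diagram of C (from the 8 off-diagonal −1 entries): D_5.

Ā_13 reps of the 19 weights (D_5, coords as presented):

  λ_1 → (0, 0, 0, 2, 4);  λ_2 → (0, 2, 1, 2, 0);  λ_3 → (2, 3, 1, 0, 2);  λ_4 → (2, 3, 1, 0, 2);  λ_5 → (0, 0, 0, 2, 4);  λ_6 → (0, 2, 1, 2, 0);  λ_7 → (2, 3, 1, 0, 2);  λ_8 → (0, 2, 1, 2, 0);  λ_9 → (0, 2, 1, 2, 0);  λ_10 → (2, 3, 1, 0, 2);  λ_11 → (1, 2, 0, 0, 7);  λ_12 → (2, 2, 1, 1, 5);  λ_13 → (2, 2, 1, 1, 5);  λ_14 → (0, 0, 0, 2, 4);  λ_15 → (1, 1, 2, 2, 1);  λ_16 → (2, 2, 1, 1, 5);  λ_17 → (2, 2, 1, 1, 5);  λ_18 → (0, 0, 0, 2, 4);  λ_19 → (2, 3, 1, 0, 2)

Grouping the 19 weights by Ā_13-representative: 6 linkage classes.

[[1, 5, 14, 18], [2, 6, 8, 9], [3, 4, 7, 10, 19], [11], [12, 13, 16, 17], [15]]
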